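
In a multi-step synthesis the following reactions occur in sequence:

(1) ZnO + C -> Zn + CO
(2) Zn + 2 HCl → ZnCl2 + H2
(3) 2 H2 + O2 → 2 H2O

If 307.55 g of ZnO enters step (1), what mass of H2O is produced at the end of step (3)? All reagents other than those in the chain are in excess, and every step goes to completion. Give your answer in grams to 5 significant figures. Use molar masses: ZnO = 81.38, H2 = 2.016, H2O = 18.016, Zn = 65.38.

n(ZnO) = 307.55 / 81.38 = 3.77918 mol.
Reaction (1): ZnO→Zn ratio 1:1 ⇒ n(Zn) = 3.77918 mol.
Reaction (2): Zn→H2 ratio 1:1 ⇒ n(H2) = 3.77918 mol.
Reaction (3): H2→H2O ratio 2:2 ⇒ n(H2O) = 3.77918 mol.
Mass of H2O = 3.77918 × 18.016 = 68.0858 g.

68.086 g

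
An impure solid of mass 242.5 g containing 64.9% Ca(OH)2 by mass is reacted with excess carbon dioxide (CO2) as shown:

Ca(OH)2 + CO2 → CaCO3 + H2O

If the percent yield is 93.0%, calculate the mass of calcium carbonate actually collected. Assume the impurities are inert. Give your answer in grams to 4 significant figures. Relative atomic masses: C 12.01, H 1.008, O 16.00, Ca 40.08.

197.7 g

Pure Ca(OH)2 available = 242.5 g × 0.649 = 157.38 g.
M(Ca(OH)2) = 40.08 + 2(16.00) + 2(1.008) = 74.096 g/mol.
M(CaCO3) = 40.08 + 12.01 + 3(16.00) = 100.09 g/mol.
n(Ca(OH)2) = 157.38 g / 74.096 g/mol = 2.1240 mol.
From the equation the Ca(OH)2:CaCO3 mole ratio is 1:1, so n(CaCO3) = 2.1240 × 1/1 = 2.1240 mol.
Mass of CaCO3 = 2.1240 mol × 100.09 g/mol = 212.59 g.
Actual mass collected = 212.59 g × 0.930 = 197.71 g.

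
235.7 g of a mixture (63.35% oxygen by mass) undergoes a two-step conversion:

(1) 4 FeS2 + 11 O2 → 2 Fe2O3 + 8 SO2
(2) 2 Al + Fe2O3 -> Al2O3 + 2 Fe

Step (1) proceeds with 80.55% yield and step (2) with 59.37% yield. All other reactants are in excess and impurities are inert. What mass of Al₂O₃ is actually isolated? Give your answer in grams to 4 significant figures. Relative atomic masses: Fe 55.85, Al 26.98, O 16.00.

Pure O2 = 235.7 × 0.6335 = 149.32 g.
M(O2) = 2(16.00) = 32.00 g/mol.
M(Al2O3) = 2(26.98) + 3(16.00) = 101.96 g/mol.
n(O2) = 149.32 / 32.00 = 4.6661 mol.
Step 1 (O2:Fe2O3 = 11:2): theoretical n(Fe2O3) = 0.84839 mol; at 80.55% yield, n(Fe2O3) = 0.68337 mol.
Step 2 (Fe2O3:Al2O3 = 1:1): theoretical n(Al2O3) = 0.68337 mol, so theoretical mass = 0.68337 × 101.96 = 69.677 g.
At 59.37% yield, actual mass of Al2O3 = 69.677 × 0.5937 = 41.367 g.

41.37 g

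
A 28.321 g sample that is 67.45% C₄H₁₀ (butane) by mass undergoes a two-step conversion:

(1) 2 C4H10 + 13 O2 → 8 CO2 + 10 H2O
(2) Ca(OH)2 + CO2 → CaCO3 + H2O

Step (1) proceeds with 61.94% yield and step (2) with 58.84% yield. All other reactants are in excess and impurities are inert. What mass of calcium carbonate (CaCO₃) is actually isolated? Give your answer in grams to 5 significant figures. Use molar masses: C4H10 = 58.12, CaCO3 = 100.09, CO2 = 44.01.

Pure C4H10 = 28.321 × 0.6745 = 19.1025 g.
n(C4H10) = 19.1025 / 58.12 = 0.328674 mol.
Step 1 (C4H10:CO2 = 2:8): theoretical n(CO2) = 1.31469 mol; at 61.94% yield, n(CO2) = 0.814322 mol.
Step 2 (CO2:CaCO3 = 1:1): theoretical n(CaCO3) = 0.814322 mol, so theoretical mass = 0.814322 × 100.09 = 81.5055 g.
At 58.84% yield, actual mass of CaCO3 = 81.5055 × 0.5884 = 47.9578 g.

47.958 g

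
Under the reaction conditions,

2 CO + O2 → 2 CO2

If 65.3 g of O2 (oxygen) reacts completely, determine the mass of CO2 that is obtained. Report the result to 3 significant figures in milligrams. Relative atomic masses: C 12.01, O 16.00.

180000 mg

M(O2) = 2(16.00) = 32.00 g/mol.
M(CO2) = 12.01 + 2(16.00) = 44.01 g/mol.
n(O2) = 65.30 g / 32.00 g/mol = 2.041 mol.
From the equation the O2:CO2 mole ratio is 1:2, so n(CO2) = 2.041 × 2/1 = 4.081 mol.
Mass of CO2 = 4.081 mol × 44.01 g/mol = 179.6 g.
Converting to mg: 179.6 g = 180000 mg.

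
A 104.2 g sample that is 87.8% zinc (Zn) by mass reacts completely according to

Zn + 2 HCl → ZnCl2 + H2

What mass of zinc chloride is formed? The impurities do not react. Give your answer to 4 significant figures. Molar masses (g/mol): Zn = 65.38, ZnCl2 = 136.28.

190.7 g

Mass of pure Zn = 104.2 g × 0.878 = 91.488 g.
n(Zn) = 91.488 g / 65.38 g/mol = 1.3993 mol.
From the equation the Zn:ZnCl2 mole ratio is 1:1, so n(ZnCl2) = 1.3993 × 1/1 = 1.3993 mol.
Mass of ZnCl2 = 1.3993 mol × 136.28 g/mol = 190.70 g.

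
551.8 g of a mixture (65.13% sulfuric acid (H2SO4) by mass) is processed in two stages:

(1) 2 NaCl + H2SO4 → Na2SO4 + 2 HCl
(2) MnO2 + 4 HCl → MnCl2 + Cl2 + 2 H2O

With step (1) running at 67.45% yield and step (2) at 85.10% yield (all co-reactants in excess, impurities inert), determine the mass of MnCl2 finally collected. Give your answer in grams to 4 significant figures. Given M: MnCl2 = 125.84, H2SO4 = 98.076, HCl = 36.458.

Pure H2SO4 = 551.8 × 0.6513 = 359.39 g.
n(H2SO4) = 359.39 / 98.076 = 3.6644 mol.
Step 1 (H2SO4:HCl = 1:2): theoretical n(HCl) = 7.3288 mol; at 67.45% yield, n(HCl) = 4.9432 mol.
Step 2 (HCl:MnCl2 = 4:1): theoretical n(MnCl2) = 1.2358 mol, so theoretical mass = 1.2358 × 125.84 = 155.51 g.
At 85.10% yield, actual mass of MnCl2 = 155.51 × 0.8510 = 132.34 g.

132.3 g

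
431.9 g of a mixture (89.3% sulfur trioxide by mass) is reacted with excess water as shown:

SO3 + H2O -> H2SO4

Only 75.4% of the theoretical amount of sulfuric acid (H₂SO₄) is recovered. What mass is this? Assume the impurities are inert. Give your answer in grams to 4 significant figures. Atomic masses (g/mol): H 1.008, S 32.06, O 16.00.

356.2 g

Pure SO3 available = 431.9 g × 0.893 = 385.69 g.
M(SO3) = 32.06 + 3(16.00) = 80.06 g/mol.
M(H2SO4) = 2(1.008) + 32.06 + 4(16.00) = 98.076 g/mol.
n(SO3) = 385.69 g / 80.06 g/mol = 4.8175 mol.
From the equation the SO3:H2SO4 mole ratio is 1:1, so n(H2SO4) = 4.8175 × 1/1 = 4.8175 mol.
Mass of H2SO4 = 4.8175 mol × 98.076 g/mol = 472.48 g.
Actual mass collected = 472.48 g × 0.754 = 356.25 g.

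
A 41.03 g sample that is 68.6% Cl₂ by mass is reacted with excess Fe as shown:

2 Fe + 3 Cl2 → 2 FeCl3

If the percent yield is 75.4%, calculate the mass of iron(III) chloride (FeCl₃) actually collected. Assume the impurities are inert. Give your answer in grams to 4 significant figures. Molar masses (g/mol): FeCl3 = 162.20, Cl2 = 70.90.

32.37 g

Pure Cl2 available = 41.03 g × 0.686 = 28.147 g.
n(Cl2) = 28.147 g / 70.90 g/mol = 0.39699 mol.
From the equation the Cl2:FeCl3 mole ratio is 3:2, so n(FeCl3) = 0.39699 × 2/3 = 0.26466 mol.
Mass of FeCl3 = 0.26466 mol × 162.20 g/mol = 42.928 g.
Actual mass collected = 42.928 g × 0.754 = 32.368 g.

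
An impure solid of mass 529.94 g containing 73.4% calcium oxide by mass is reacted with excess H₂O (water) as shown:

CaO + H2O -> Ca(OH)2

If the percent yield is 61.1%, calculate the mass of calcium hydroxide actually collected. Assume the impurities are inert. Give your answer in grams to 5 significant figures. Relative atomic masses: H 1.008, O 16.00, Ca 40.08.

Pure CaO available = 529.94 g × 0.734 = 388.976 g.
M(CaO) = 40.08 + 16.00 = 56.08 g/mol.
M(Ca(OH)2) = 40.08 + 2(16.00) + 2(1.008) = 74.096 g/mol.
n(CaO) = 388.976 g / 56.08 g/mol = 6.93609 mol.
From the equation the CaO:Ca(OH)2 mole ratio is 1:1, so n(Ca(OH)2) = 6.93609 × 1/1 = 6.93609 mol.
Mass of Ca(OH)2 = 6.93609 mol × 74.096 g/mol = 513.937 g.
Actual mass collected = 513.937 g × 0.611 = 314.015 g.

314.02 g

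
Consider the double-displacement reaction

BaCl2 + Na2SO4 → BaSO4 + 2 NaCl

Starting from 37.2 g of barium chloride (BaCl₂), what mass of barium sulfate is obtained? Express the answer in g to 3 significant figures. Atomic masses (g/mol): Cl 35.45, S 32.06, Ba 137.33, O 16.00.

41.7 g

M(BaCl2) = 137.33 + 2(35.45) = 208.23 g/mol.
M(BaSO4) = 137.33 + 32.06 + 4(16.00) = 233.39 g/mol.
n(BaCl2) = 37.20 g / 208.23 g/mol = 0.1786 mol.
From the equation the BaCl2:BaSO4 mole ratio is 1:1, so n(BaSO4) = 0.1786 × 1/1 = 0.1786 mol.
Mass of BaSO4 = 0.1786 mol × 233.39 g/mol = 41.69 g.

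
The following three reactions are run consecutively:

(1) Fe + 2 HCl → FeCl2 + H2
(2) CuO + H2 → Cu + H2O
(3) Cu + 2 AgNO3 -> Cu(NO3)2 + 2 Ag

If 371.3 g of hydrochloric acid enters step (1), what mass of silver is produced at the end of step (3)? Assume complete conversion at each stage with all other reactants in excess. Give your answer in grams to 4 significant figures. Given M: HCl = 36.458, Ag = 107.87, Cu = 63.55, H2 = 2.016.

1099 g

n(HCl) = 371.3 / 36.458 = 10.184 mol.
Reaction (1): HCl→H2 ratio 2:1 ⇒ n(H2) = 5.0922 mol.
Reaction (2): H2→Cu ratio 1:1 ⇒ n(Cu) = 5.0922 mol.
Reaction (3): Cu→Ag ratio 1:2 ⇒ n(Ag) = 10.184 mol.
Mass of Ag = 10.184 × 107.87 = 1098.6 g.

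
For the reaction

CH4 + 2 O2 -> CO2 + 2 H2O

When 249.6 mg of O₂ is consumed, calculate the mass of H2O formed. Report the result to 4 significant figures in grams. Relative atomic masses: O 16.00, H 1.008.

M(O2) = 2(16.00) = 32.00 g/mol.
M(H2O) = 2(1.008) + 16.00 = 18.016 g/mol.
Convert: 249.6 mg = 0.24960 g.
n(O2) = 0.24960 g / 32.00 g/mol = 0.0078000 mol.
From the equation the O2:H2O mole ratio is 2:2, so n(H2O) = 0.0078000 × 2/2 = 0.0078000 mol.
Mass of H2O = 0.0078000 mol × 18.016 g/mol = 0.14052 g.

0.1405 g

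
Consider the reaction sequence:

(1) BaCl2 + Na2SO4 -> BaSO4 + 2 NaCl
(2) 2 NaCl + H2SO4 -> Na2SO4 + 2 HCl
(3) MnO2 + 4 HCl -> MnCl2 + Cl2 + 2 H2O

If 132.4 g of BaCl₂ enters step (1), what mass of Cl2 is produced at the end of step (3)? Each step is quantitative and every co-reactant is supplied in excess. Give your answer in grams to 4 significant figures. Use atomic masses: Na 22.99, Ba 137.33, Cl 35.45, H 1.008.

22.54 g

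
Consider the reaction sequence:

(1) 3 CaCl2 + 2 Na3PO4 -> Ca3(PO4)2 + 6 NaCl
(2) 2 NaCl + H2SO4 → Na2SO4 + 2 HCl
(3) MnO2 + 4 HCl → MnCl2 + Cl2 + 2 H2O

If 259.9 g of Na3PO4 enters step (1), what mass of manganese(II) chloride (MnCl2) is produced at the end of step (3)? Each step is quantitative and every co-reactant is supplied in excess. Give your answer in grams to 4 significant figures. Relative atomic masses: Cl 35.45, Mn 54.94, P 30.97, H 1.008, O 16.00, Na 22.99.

149.6 g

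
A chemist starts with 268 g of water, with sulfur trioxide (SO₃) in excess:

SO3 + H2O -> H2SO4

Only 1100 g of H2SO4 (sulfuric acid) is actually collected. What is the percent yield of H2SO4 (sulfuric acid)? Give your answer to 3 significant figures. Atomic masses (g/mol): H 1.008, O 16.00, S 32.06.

M(H2O) = 2(1.008) + 16.00 = 18.016 g/mol.
M(H2SO4) = 2(1.008) + 32.06 + 4(16.00) = 98.076 g/mol.
n(H2O) = 268.0 g / 18.016 g/mol = 14.88 mol.
From the equation the H2O:H2SO4 mole ratio is 1:1, so n(H2SO4) = 14.88 × 1/1 = 14.88 mol.
Mass of H2SO4 = 14.88 mol × 98.076 g/mol = 1459 g.
This is the theoretical yield. Percent yield = 1100 g / 1459 g × 100% = 75.40%.

75.4 %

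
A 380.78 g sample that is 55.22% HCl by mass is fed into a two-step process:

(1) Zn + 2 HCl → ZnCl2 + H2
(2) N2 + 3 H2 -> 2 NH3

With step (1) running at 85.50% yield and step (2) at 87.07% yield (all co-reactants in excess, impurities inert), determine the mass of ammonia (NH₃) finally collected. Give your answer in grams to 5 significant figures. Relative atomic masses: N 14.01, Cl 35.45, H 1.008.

24.379 g

Pure HCl = 380.78 × 0.5522 = 210.267 g.
M(HCl) = 1.008 + 35.45 = 36.458 g/mol.
M(NH3) = 14.01 + 3(1.008) = 17.034 g/mol.
n(HCl) = 210.267 / 36.458 = 5.76737 mol.
Step 1 (HCl:H2 = 2:1): theoretical n(H2) = 2.88368 mol; at 85.50% yield, n(H2) = 2.46555 mol.
Step 2 (H2:NH3 = 3:2): theoretical n(NH3) = 1.64370 mol, so theoretical mass = 1.64370 × 17.034 = 27.9988 g.
At 87.07% yield, actual mass of NH3 = 27.9988 × 0.8707 = 24.3785 g.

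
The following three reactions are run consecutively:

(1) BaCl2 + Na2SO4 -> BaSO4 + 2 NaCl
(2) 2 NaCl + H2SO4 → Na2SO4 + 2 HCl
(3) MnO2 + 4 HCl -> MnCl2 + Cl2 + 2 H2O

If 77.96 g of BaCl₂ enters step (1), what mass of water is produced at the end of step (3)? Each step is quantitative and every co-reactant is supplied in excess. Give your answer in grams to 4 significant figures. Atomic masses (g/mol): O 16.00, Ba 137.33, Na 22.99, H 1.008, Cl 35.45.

6.745 g

M(BaCl2) = 137.33 + 2(35.45) = 208.23 g/mol.
M(H2O) = 2(1.008) + 16.00 = 18.016 g/mol.
n(BaCl2) = 77.96 / 208.23 = 0.37439 mol.
Reaction (1): BaCl2→NaCl ratio 1:2 ⇒ n(NaCl) = 0.74879 mol.
Reaction (2): NaCl→HCl ratio 2:2 ⇒ n(HCl) = 0.74879 mol.
Reaction (3): HCl→H2O ratio 4:2 ⇒ n(H2O) = 0.37439 mol.
Mass of H2O = 0.37439 × 18.016 = 6.7451 g.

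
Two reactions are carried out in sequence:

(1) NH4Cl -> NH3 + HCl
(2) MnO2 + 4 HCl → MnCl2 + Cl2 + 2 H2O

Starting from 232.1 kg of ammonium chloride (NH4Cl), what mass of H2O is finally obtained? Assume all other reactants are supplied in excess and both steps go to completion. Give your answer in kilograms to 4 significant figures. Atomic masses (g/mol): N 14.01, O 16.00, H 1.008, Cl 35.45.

39.09 kg

M(NH4Cl) = 14.01 + 4(1.008) + 35.45 = 53.492 g/mol.
M(H2O) = 2(1.008) + 16.00 = 18.016 g/mol.
232.1 kg = 232100 g.
n(NH4Cl) = 232100 / 53.492 = 4339.0 mol.
Step 1 gives a 1:1 ratio of NH4Cl to HCl, so n(HCl) = 4339.0 mol.
In step 2 the HCl:H2O ratio is 4:2, so n(H2O) = 2169.5 mol.
Mass of H2O = 2169.5 × 18.016 = 39085 g = 39.09 kg.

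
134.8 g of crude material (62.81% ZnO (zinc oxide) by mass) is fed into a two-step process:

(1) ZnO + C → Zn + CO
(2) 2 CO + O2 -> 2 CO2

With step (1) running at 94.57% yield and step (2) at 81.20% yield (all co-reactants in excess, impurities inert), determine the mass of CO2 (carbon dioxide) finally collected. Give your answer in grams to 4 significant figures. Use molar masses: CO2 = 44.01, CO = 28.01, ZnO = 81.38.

35.16 g

Pure ZnO = 134.8 × 0.6281 = 84.668 g.
n(ZnO) = 84.668 / 81.38 = 1.0404 mol.
Step 1 (ZnO:CO = 1:1): theoretical n(CO) = 1.0404 mol; at 94.57% yield, n(CO) = 0.98391 mol.
Step 2 (CO:CO2 = 2:2): theoretical n(CO2) = 0.98391 mol, so theoretical mass = 0.98391 × 44.01 = 43.302 g.
At 81.20% yield, actual mass of CO2 = 43.302 × 0.8120 = 35.161 g.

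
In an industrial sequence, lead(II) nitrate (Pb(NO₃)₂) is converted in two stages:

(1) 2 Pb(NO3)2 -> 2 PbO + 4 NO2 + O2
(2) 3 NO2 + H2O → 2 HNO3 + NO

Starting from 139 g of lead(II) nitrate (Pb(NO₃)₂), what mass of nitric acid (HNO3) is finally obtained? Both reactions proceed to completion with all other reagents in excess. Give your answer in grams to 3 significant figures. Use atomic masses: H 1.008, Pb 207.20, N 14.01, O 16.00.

35.3 g

M(Pb(NO3)2) = 207.20 + 2(14.01) + 6(16.00) = 331.22 g/mol.
M(HNO3) = 1.008 + 14.01 + 3(16.00) = 63.018 g/mol.
n(Pb(NO3)2) = 139.0 / 331.22 = 0.4197 mol.
Step 1 gives a 2:4 ratio of Pb(NO3)2 to NO2, so n(NO2) = 0.8393 mol.
In step 2 the NO2:HNO3 ratio is 3:2, so n(HNO3) = 0.5595 mol.
Mass of HNO3 = 0.5595 × 63.018 = 35.26 g.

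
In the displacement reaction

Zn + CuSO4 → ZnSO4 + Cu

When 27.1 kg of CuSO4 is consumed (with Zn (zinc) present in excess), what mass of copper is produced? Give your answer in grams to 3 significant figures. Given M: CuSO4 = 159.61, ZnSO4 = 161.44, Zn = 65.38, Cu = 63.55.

Convert: 27.1 kg = 27100 g.
n(CuSO4) = 27100 g / 159.61 g/mol = 169.8 mol.
From the equation the CuSO4:Cu mole ratio is 1:1, so n(Cu) = 169.8 × 1/1 = 169.8 mol.
Mass of Cu = 169.8 mol × 63.55 g/mol = 10790 g.

10800 g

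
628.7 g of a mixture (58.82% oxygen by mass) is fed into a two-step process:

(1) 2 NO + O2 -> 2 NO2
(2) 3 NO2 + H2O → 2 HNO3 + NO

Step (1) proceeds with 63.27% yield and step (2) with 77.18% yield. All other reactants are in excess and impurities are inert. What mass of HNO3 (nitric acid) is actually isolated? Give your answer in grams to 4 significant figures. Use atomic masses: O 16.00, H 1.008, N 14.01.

474.2 g

Pure O2 = 628.7 × 0.5882 = 369.80 g.
M(O2) = 2(16.00) = 32.00 g/mol.
M(HNO3) = 1.008 + 14.01 + 3(16.00) = 63.018 g/mol.
n(O2) = 369.80 / 32.00 = 11.556 mol.
Step 1 (O2:NO2 = 1:2): theoretical n(NO2) = 23.113 mol; at 63.27% yield, n(NO2) = 14.623 mol.
Step 2 (NO2:HNO3 = 3:2): theoretical n(HNO3) = 9.7489 mol, so theoretical mass = 9.7489 × 63.018 = 614.36 g.
At 77.18% yield, actual mass of HNO3 = 614.36 × 0.7718 = 474.16 g.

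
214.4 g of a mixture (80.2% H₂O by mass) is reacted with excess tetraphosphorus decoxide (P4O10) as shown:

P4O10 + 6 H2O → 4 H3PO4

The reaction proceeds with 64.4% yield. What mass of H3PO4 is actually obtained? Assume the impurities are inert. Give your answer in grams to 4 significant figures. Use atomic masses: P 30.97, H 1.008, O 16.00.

Pure H2O available = 214.4 g × 0.802 = 171.95 g.
M(H2O) = 2(1.008) + 16.00 = 18.016 g/mol.
M(H3PO4) = 3(1.008) + 30.97 + 4(16.00) = 97.994 g/mol.
n(H2O) = 171.95 g / 18.016 g/mol = 9.5442 mol.
From the equation the H2O:H3PO4 mole ratio is 6:4, so n(H3PO4) = 9.5442 × 4/6 = 6.3628 mol.
Mass of H3PO4 = 6.3628 mol × 97.994 g/mol = 623.52 g.
Actual mass collected = 623.52 g × 0.644 = 401.55 g.

401.5 g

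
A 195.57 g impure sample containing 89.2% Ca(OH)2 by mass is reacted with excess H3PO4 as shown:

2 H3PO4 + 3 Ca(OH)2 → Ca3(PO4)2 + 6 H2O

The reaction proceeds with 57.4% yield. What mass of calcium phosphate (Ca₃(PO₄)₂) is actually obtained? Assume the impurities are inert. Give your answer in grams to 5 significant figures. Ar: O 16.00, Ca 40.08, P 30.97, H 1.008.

139.73 g

Pure Ca(OH)2 available = 195.57 g × 0.892 = 174.448 g.
M(Ca(OH)2) = 40.08 + 2(16.00) + 2(1.008) = 74.096 g/mol.
M(Ca3(PO4)2) = 3(40.08) + 2(30.97) + 8(16.00) = 310.18 g/mol.
n(Ca(OH)2) = 174.448 g / 74.096 g/mol = 2.35436 mol.
From the equation the Ca(OH)2:Ca3(PO4)2 mole ratio is 3:1, so n(Ca3(PO4)2) = 2.35436 × 1/3 = 0.784786 mol.
Mass of Ca3(PO4)2 = 0.784786 mol × 310.18 g/mol = 243.425 g.
Actual mass collected = 243.425 g × 0.574 = 139.726 g.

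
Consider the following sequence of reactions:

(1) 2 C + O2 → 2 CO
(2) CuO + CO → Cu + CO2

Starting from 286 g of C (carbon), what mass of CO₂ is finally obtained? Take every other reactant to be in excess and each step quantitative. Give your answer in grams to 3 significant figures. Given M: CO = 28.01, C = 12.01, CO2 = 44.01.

n(C) = 286.0 / 12.01 = 23.81 mol.
Step 1 gives a 2:2 ratio of C to CO, so n(CO) = 23.81 mol.
In step 2 the CO:CO2 ratio is 1:1, so n(CO2) = 23.81 mol.
Mass of CO2 = 23.81 × 44.01 = 1048 g.

1050 g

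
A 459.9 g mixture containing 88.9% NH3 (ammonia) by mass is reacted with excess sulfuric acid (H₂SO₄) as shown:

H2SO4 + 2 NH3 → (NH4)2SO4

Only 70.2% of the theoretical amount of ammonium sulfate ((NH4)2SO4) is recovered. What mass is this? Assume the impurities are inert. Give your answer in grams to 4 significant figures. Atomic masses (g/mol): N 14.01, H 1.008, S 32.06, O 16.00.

1113 g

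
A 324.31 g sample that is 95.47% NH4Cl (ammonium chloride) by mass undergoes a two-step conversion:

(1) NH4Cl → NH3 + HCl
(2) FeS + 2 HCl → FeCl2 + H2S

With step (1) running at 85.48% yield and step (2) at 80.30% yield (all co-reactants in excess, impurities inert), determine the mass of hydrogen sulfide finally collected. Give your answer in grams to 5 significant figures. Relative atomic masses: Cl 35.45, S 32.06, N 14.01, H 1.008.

67.692 g

Pure NH4Cl = 324.31 × 0.9547 = 309.619 g.
M(NH4Cl) = 14.01 + 4(1.008) + 35.45 = 53.492 g/mol.
M(H2S) = 2(1.008) + 32.06 = 34.076 g/mol.
n(NH4Cl) = 309.619 / 53.492 = 5.78813 mol.
Step 1 (NH4Cl:HCl = 1:1): theoretical n(HCl) = 5.78813 mol; at 85.48% yield, n(HCl) = 4.94770 mol.
Step 2 (HCl:H2S = 2:1): theoretical n(H2S) = 2.47385 mol, so theoretical mass = 2.47385 × 34.076 = 84.2988 g.
At 80.30% yield, actual mass of H2S = 84.2988 × 0.8030 = 67.6920 g.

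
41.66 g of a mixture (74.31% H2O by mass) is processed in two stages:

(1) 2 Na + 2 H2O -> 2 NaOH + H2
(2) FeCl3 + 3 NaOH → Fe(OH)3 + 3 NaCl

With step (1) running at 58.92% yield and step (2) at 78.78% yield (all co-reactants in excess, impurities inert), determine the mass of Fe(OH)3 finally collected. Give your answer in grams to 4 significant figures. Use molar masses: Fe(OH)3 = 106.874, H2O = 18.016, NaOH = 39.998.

Pure H2O = 41.66 × 0.7431 = 30.958 g.
n(H2O) = 30.958 / 18.016 = 1.7183 mol.
Step 1 (H2O:NaOH = 2:2): theoretical n(NaOH) = 1.7183 mol; at 58.92% yield, n(NaOH) = 1.0124 mol.
Step 2 (NaOH:Fe(OH)3 = 3:1): theoretical n(Fe(OH)3) = 0.33748 mol, so theoretical mass = 0.33748 × 106.874 = 36.068 g.
At 78.78% yield, actual mass of Fe(OH)3 = 36.068 × 0.7878 = 28.414 g.

28.41 g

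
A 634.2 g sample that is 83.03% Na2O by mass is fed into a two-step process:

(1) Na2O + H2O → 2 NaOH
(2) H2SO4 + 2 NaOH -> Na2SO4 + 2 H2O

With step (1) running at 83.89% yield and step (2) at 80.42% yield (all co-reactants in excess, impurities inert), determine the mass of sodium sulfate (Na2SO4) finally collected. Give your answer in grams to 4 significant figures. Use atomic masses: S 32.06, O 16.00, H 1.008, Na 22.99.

Pure Na2O = 634.2 × 0.8303 = 526.58 g.
M(Na2O) = 2(22.99) + 16.00 = 61.98 g/mol.
M(Na2SO4) = 2(22.99) + 32.06 + 4(16.00) = 142.04 g/mol.
n(Na2O) = 526.58 / 61.98 = 8.4959 mol.
Step 1 (Na2O:NaOH = 1:2): theoretical n(NaOH) = 16.992 mol; at 83.89% yield, n(NaOH) = 14.254 mol.
Step 2 (NaOH:Na2SO4 = 2:1): theoretical n(Na2SO4) = 7.1272 mol, so theoretical mass = 7.1272 × 142.04 = 1012.3 g.
At 80.42% yield, actual mass of Na2SO4 = 1012.3 × 0.8042 = 814.13 g.

814.1 g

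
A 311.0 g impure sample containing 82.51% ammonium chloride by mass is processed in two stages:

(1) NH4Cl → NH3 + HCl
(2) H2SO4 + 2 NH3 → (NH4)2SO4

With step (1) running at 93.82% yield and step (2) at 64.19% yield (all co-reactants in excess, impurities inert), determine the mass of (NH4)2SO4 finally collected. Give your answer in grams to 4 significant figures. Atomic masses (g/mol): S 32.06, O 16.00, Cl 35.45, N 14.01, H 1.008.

Pure NH4Cl = 311.0 × 0.8251 = 256.61 g.
M(NH4Cl) = 14.01 + 4(1.008) + 35.45 = 53.492 g/mol.
M((NH4)2SO4) = 2(14.01) + 8(1.008) + 32.06 + 4(16.00) = 132.144 g/mol.
n(NH4Cl) = 256.61 / 53.492 = 4.7971 mol.
Step 1 (NH4Cl:NH3 = 1:1): theoretical n(NH3) = 4.7971 mol; at 93.82% yield, n(NH3) = 4.5006 mol.
Step 2 (NH3:(NH4)2SO4 = 2:1): theoretical n((NH4)2SO4) = 2.2503 mol, so theoretical mass = 2.2503 × 132.144 = 297.37 g.
At 64.19% yield, actual mass of (NH4)2SO4 = 297.37 × 0.6419 = 190.88 g.

190.9 g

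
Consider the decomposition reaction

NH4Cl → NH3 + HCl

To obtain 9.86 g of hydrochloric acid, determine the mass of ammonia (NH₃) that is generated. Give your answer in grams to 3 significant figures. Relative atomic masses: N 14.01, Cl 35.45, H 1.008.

4.61 g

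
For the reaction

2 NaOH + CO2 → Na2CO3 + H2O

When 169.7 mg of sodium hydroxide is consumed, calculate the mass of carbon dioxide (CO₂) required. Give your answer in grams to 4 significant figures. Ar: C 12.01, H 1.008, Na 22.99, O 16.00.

M(NaOH) = 22.99 + 16.00 + 1.008 = 39.998 g/mol.
M(CO2) = 12.01 + 2(16.00) = 44.01 g/mol.
Convert: 169.7 mg = 0.16970 g.
n(NaOH) = 0.16970 g / 39.998 g/mol = 0.0042427 mol.
From the equation the NaOH:CO2 mole ratio is 2:1, so n(CO2) = 0.0042427 × 1/2 = 0.0021214 mol.
Mass of CO2 = 0.0021214 mol × 44.01 g/mol = 0.093361 g.

0.09336 g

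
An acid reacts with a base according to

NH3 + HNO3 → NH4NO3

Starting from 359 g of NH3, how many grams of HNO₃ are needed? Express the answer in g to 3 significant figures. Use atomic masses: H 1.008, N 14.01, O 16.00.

1330 g

M(NH3) = 14.01 + 3(1.008) = 17.034 g/mol.
M(HNO3) = 1.008 + 14.01 + 3(16.00) = 63.018 g/mol.
n(NH3) = 359.0 g / 17.034 g/mol = 21.08 mol.
From the equation the NH3:HNO3 mole ratio is 1:1, so n(HNO3) = 21.08 × 1/1 = 21.08 mol.
Mass of HNO3 = 21.08 mol × 63.018 g/mol = 1328 g.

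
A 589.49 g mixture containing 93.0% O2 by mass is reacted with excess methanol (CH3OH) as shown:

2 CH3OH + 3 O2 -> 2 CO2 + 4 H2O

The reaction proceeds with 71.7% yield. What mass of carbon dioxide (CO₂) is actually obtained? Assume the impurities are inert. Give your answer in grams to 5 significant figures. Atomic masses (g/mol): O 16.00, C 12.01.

360.40 g

Pure O2 available = 589.49 g × 0.930 = 548.226 g.
M(O2) = 2(16.00) = 32.00 g/mol.
M(CO2) = 12.01 + 2(16.00) = 44.01 g/mol.
n(O2) = 548.226 g / 32.00 g/mol = 17.1321 mol.
From the equation the O2:CO2 mole ratio is 3:2, so n(CO2) = 17.1321 × 2/3 = 11.4214 mol.
Mass of CO2 = 11.4214 mol × 44.01 g/mol = 502.654 g.
Actual mass collected = 502.654 g × 0.717 = 360.403 g.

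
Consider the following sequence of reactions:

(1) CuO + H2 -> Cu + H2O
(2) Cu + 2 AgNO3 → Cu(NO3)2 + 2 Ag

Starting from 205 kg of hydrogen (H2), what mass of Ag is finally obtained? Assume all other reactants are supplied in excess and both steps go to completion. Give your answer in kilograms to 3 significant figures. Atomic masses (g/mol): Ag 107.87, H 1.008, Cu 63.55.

21900 kg

M(H2) = 2(1.008) = 2.016 g/mol.
M(Ag) = 107.87 g/mol.
205 kg = 205000 g.
n(H2) = 205000 / 2.016 = 101700 mol.
Step 1 gives a 1:1 ratio of H2 to Cu, so n(Cu) = 101700 mol.
In step 2 the Cu:Ag ratio is 1:2, so n(Ag) = 203400 mol.
Mass of Ag = 203400 × 107.87 = 2.194 × 10^7 g = 21900 kg.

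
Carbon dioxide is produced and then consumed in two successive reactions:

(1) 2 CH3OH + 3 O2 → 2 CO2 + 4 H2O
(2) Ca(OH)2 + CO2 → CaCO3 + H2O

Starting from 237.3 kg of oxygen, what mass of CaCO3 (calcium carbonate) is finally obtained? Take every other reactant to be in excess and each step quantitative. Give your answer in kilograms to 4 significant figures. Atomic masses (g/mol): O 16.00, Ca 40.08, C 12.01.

494.8 kg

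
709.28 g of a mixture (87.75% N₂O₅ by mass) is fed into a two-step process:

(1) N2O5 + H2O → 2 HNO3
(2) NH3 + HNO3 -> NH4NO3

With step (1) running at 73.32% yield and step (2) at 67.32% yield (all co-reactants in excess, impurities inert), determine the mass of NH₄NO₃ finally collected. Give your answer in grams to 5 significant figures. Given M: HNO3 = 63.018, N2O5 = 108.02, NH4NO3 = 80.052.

Pure N2O5 = 709.28 × 0.8775 = 622.393 g.
n(N2O5) = 622.393 / 108.02 = 5.76183 mol.
Step 1 (N2O5:HNO3 = 1:2): theoretical n(HNO3) = 11.5237 mol; at 73.32% yield, n(HNO3) = 8.44915 mol.
Step 2 (HNO3:NH4NO3 = 1:1): theoretical n(NH4NO3) = 8.44915 mol, so theoretical mass = 8.44915 × 80.052 = 676.372 g.
At 67.32% yield, actual mass of NH4NO3 = 676.372 × 0.6732 = 455.333 g.

455.33 g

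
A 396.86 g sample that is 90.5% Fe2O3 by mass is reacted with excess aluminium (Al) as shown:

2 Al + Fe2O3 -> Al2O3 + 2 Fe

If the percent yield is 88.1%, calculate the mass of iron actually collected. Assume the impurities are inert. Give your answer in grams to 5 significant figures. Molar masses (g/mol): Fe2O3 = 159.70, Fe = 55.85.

221.31 g

Pure Fe2O3 available = 396.86 g × 0.905 = 359.158 g.
n(Fe2O3) = 359.158 g / 159.70 g/mol = 2.24896 mol.
From the equation the Fe2O3:Fe mole ratio is 1:2, so n(Fe) = 2.24896 × 2/1 = 4.49791 mol.
Mass of Fe = 4.49791 mol × 55.85 g/mol = 251.208 g.
Actual mass collected = 251.208 g × 0.881 = 221.315 g.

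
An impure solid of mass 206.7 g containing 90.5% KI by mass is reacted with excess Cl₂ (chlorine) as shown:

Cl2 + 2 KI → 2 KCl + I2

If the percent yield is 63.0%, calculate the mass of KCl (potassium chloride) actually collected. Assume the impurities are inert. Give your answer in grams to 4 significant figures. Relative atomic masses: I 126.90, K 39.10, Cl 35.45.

Pure KI available = 206.7 g × 0.905 = 187.06 g.
M(KI) = 39.10 + 126.90 = 166.00 g/mol.
M(KCl) = 39.10 + 35.45 = 74.55 g/mol.
n(KI) = 187.06 g / 166.00 g/mol = 1.1269 mol.
From the equation the KI:KCl mole ratio is 2:2, so n(KCl) = 1.1269 × 2/2 = 1.1269 mol.
Mass of KCl = 1.1269 mol × 74.55 g/mol = 84.010 g.
Actual mass collected = 84.010 g × 0.630 = 52.926 g.

52.93 g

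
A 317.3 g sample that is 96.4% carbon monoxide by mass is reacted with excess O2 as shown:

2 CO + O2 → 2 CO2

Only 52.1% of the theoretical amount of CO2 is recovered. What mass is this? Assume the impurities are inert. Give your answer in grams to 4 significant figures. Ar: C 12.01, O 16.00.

250.4 g

Pure CO available = 317.3 g × 0.964 = 305.88 g.
M(CO) = 12.01 + 16.00 = 28.01 g/mol.
M(CO2) = 12.01 + 2(16.00) = 44.01 g/mol.
n(CO) = 305.88 g / 28.01 g/mol = 10.920 mol.
From the equation the CO:CO2 mole ratio is 2:2, so n(CO2) = 10.920 × 2/2 = 10.920 mol.
Mass of CO2 = 10.920 mol × 44.01 g/mol = 480.60 g.
Actual mass collected = 480.60 g × 0.521 = 250.39 g.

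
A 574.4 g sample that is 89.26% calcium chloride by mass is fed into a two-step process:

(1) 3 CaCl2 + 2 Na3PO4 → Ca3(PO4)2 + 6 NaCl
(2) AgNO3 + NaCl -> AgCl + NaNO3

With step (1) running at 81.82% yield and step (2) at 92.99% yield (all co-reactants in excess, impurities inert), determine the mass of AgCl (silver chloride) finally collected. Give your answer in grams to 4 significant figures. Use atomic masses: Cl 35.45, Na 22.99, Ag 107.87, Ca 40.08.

1008 g

Pure CaCl2 = 574.4 × 0.8926 = 512.71 g.
M(CaCl2) = 40.08 + 2(35.45) = 110.98 g/mol.
M(AgCl) = 107.87 + 35.45 = 143.32 g/mol.
n(CaCl2) = 512.71 / 110.98 = 4.6198 mol.
Step 1 (CaCl2:NaCl = 3:6): theoretical n(NaCl) = 9.2397 mol; at 81.82% yield, n(NaCl) = 7.5599 mol.
Step 2 (NaCl:AgCl = 1:1): theoretical n(AgCl) = 7.5599 mol, so theoretical mass = 7.5599 × 143.32 = 1083.5 g.
At 92.99% yield, actual mass of AgCl = 1083.5 × 0.9299 = 1007.5 g.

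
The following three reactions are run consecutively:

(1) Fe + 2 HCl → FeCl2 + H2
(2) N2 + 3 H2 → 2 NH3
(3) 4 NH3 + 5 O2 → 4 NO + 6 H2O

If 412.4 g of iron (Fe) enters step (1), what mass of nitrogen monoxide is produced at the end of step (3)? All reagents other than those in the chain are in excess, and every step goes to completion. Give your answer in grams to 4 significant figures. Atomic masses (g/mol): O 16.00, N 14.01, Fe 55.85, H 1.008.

M(Fe) = 55.85 g/mol.
M(NO) = 14.01 + 16.00 = 30.01 g/mol.
n(Fe) = 412.4 / 55.85 = 7.3841 mol.
Reaction (1): Fe→H2 ratio 1:1 ⇒ n(H2) = 7.3841 mol.
Reaction (2): H2→NH3 ratio 3:2 ⇒ n(NH3) = 4.9227 mol.
Reaction (3): NH3→NO ratio 4:4 ⇒ n(NO) = 4.9227 mol.
Mass of NO = 4.9227 × 30.01 = 147.73 g.

147.7 g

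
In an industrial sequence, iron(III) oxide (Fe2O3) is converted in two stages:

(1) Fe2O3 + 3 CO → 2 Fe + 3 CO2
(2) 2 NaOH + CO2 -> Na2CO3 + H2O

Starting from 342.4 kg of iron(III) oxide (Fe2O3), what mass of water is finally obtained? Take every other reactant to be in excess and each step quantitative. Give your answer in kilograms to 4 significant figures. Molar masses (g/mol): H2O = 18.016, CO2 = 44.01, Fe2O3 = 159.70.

115.9 kg

342.4 kg = 342400 g.
n(Fe2O3) = 342400 / 159.70 = 2144.0 mol.
Step 1 gives a 1:3 ratio of Fe2O3 to CO2, so n(CO2) = 6432.1 mol.
In step 2 the CO2:H2O ratio is 1:1, so n(H2O) = 6432.1 mol.
Mass of H2O = 6432.1 × 18.016 = 115880 g = 115.9 kg.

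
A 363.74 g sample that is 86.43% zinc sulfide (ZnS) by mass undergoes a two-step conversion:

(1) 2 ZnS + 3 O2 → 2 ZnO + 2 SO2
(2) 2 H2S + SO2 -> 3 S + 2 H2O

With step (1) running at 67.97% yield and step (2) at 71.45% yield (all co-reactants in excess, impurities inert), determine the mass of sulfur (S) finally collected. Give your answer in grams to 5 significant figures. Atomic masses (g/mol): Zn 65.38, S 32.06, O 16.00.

150.70 g

Pure ZnS = 363.74 × 0.8643 = 314.380 g.
M(ZnS) = 65.38 + 32.06 = 97.44 g/mol.
M(S) = 32.06 g/mol.
n(ZnS) = 314.380 / 97.44 = 3.22640 mol.
Step 1 (ZnS:SO2 = 2:2): theoretical n(SO2) = 3.22640 mol; at 67.97% yield, n(SO2) = 2.19298 mol.
Step 2 (SO2:S = 1:3): theoretical n(S) = 6.57895 mol, so theoretical mass = 6.57895 × 32.06 = 210.921 g.
At 71.45% yield, actual mass of S = 210.921 × 0.7145 = 150.703 g.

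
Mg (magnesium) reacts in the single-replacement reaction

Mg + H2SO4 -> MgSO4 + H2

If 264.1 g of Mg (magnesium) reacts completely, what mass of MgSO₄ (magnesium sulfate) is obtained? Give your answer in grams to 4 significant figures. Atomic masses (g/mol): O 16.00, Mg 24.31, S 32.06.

1308 g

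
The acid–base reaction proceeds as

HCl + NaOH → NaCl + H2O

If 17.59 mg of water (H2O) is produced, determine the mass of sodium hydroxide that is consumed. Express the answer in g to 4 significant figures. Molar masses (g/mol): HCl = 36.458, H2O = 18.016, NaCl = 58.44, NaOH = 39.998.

Convert: 17.59 mg = 0.017590 g.
n(H2O) = 0.017590 g / 18.016 g/mol = 0.00097635 mol.
From the equation the H2O:NaOH mole ratio is 1:1, so n(NaOH) = 0.00097635 × 1/1 = 0.00097635 mol.
Mass of NaOH = 0.00097635 mol × 39.998 g/mol = 0.039052 g.

0.03905 g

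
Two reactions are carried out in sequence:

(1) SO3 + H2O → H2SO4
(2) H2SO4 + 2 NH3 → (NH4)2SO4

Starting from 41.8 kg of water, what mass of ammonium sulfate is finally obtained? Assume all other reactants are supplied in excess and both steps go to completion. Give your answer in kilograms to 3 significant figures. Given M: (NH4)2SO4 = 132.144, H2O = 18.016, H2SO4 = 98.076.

307 kg

41.8 kg = 41800 g.
n(H2O) = 41800 / 18.016 = 2320 mol.
Step 1 gives a 1:1 ratio of H2O to H2SO4, so n(H2SO4) = 2320 mol.
In step 2 the H2SO4:(NH4)2SO4 ratio is 1:1, so n((NH4)2SO4) = 2320 mol.
Mass of (NH4)2SO4 = 2320 × 132.144 = 306600 g = 307 kg.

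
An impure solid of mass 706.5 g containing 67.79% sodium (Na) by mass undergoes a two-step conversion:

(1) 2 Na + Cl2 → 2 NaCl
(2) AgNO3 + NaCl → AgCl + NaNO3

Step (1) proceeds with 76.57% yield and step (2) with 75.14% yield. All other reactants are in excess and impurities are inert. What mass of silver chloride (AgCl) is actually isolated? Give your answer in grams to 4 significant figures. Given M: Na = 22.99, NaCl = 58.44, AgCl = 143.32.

1718 g

Pure Na = 706.5 × 0.6779 = 478.94 g.
n(Na) = 478.94 / 22.99 = 20.832 mol.
Step 1 (Na:NaCl = 2:2): theoretical n(NaCl) = 20.832 mol; at 76.57% yield, n(NaCl) = 15.951 mol.
Step 2 (NaCl:AgCl = 1:1): theoretical n(AgCl) = 15.951 mol, so theoretical mass = 15.951 × 143.32 = 2286.1 g.
At 75.14% yield, actual mass of AgCl = 2286.1 × 0.7514 = 1717.8 g.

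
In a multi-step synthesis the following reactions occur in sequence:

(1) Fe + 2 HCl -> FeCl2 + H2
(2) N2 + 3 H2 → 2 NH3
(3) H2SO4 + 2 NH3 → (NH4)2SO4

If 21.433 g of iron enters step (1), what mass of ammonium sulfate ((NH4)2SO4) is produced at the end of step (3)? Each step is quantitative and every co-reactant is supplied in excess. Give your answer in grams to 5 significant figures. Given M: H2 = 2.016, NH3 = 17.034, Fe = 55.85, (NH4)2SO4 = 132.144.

16.904 g

n(Fe) = 21.433 / 55.85 = 0.383760 mol.
Reaction (1): Fe→H2 ratio 1:1 ⇒ n(H2) = 0.383760 mol.
Reaction (2): H2→NH3 ratio 3:2 ⇒ n(NH3) = 0.255840 mol.
Reaction (3): NH3→(NH4)2SO4 ratio 2:1 ⇒ n((NH4)2SO4) = 0.127920 mol.
Mass of (NH4)2SO4 = 0.127920 × 132.144 = 16.9039 g.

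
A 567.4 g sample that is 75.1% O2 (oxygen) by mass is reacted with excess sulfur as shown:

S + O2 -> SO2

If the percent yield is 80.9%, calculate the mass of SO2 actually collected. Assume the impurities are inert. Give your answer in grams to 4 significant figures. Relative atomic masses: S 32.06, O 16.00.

Pure O2 available = 567.4 g × 0.751 = 426.12 g.
M(O2) = 2(16.00) = 32.00 g/mol.
M(SO2) = 32.06 + 2(16.00) = 64.06 g/mol.
n(O2) = 426.12 g / 32.00 g/mol = 13.316 mol.
From the equation the O2:SO2 mole ratio is 1:1, so n(SO2) = 13.316 × 1/1 = 13.316 mol.
Mass of SO2 = 13.316 mol × 64.06 g/mol = 853.03 g.
Actual mass collected = 853.03 g × 0.809 = 690.10 g.

690.1 g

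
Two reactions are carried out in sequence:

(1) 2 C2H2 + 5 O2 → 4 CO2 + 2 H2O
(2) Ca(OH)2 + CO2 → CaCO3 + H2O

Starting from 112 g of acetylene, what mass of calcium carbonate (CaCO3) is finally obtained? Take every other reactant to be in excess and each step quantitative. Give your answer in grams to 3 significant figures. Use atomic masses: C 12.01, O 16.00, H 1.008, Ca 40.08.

861 g

M(C2H2) = 2(12.01) + 2(1.008) = 26.036 g/mol.
M(CaCO3) = 40.08 + 12.01 + 3(16.00) = 100.09 g/mol.
n(C2H2) = 112.0 / 26.036 = 4.302 mol.
Step 1 gives a 2:4 ratio of C2H2 to CO2, so n(CO2) = 8.603 mol.
In step 2 the CO2:CaCO3 ratio is 1:1, so n(CaCO3) = 8.603 mol.
Mass of CaCO3 = 8.603 × 100.09 = 861.1 g.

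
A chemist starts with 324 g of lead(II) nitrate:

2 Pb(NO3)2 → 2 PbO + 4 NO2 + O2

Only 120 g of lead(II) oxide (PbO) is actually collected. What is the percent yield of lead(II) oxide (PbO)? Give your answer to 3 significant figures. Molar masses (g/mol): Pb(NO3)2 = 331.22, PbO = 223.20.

55.0 %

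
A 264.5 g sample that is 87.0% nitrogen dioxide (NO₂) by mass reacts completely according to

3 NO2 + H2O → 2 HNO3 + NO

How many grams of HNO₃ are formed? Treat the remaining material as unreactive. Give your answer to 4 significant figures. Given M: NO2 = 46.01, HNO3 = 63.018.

210.1 g

Mass of pure NO2 = 264.5 g × 0.870 = 230.12 g.
n(NO2) = 230.12 g / 46.01 g/mol = 5.0014 mol.
From the equation the NO2:HNO3 mole ratio is 3:2, so n(HNO3) = 5.0014 × 2/3 = 3.3343 mol.
Mass of HNO3 = 3.3343 mol × 63.018 g/mol = 210.12 g.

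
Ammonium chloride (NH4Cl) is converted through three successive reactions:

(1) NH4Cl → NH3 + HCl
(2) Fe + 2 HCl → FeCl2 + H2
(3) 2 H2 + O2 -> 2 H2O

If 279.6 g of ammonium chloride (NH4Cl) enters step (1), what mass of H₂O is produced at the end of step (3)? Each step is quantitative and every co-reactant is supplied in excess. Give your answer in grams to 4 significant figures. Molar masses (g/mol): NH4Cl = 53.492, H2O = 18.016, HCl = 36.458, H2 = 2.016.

n(NH4Cl) = 279.6 / 53.492 = 5.2269 mol.
Reaction (1): NH4Cl→HCl ratio 1:1 ⇒ n(HCl) = 5.2269 mol.
Reaction (2): HCl→H2 ratio 2:1 ⇒ n(H2) = 2.6135 mol.
Reaction (3): H2→H2O ratio 2:2 ⇒ n(H2O) = 2.6135 mol.
Mass of H2O = 2.6135 × 18.016 = 47.084 g.

47.08 g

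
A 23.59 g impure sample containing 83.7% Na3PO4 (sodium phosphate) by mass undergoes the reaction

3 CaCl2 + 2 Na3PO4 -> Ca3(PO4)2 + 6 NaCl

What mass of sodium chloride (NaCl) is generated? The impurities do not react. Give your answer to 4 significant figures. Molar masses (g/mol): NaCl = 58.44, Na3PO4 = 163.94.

Mass of pure Na3PO4 = 23.59 g × 0.837 = 19.745 g.
n(Na3PO4) = 19.745 g / 163.94 g/mol = 0.12044 mol.
From the equation the Na3PO4:NaCl mole ratio is 2:6, so n(NaCl) = 0.12044 × 6/2 = 0.36132 mol.
Mass of NaCl = 0.36132 mol × 58.44 g/mol = 21.115 g.

21.12 g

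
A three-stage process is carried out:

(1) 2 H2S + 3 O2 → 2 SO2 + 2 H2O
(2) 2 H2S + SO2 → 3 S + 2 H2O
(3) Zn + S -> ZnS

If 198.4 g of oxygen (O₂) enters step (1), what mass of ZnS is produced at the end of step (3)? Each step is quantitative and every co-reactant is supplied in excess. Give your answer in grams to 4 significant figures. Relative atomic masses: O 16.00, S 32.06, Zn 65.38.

M(O2) = 2(16.00) = 32.00 g/mol.
M(ZnS) = 65.38 + 32.06 = 97.44 g/mol.
n(O2) = 198.4 / 32.00 = 6.2000 mol.
Reaction (1): O2→SO2 ratio 3:2 ⇒ n(SO2) = 4.1333 mol.
Reaction (2): SO2→S ratio 1:3 ⇒ n(S) = 12.400 mol.
Reaction (3): S→ZnS ratio 1:1 ⇒ n(ZnS) = 12.400 mol.
Mass of ZnS = 12.400 × 97.44 = 1208.3 g.

1208 g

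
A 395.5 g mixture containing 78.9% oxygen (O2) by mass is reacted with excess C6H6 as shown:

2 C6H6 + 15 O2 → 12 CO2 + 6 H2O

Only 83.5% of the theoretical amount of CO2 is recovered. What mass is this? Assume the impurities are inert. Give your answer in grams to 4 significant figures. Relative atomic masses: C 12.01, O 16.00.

Pure O2 available = 395.5 g × 0.789 = 312.05 g.
M(O2) = 2(16.00) = 32.00 g/mol.
M(CO2) = 12.01 + 2(16.00) = 44.01 g/mol.
n(O2) = 312.05 g / 32.00 g/mol = 9.7515 mol.
From the equation the O2:CO2 mole ratio is 15:12, so n(CO2) = 9.7515 × 12/15 = 7.8012 mol.
Mass of CO2 = 7.8012 mol × 44.01 g/mol = 343.33 g.
Actual mass collected = 343.33 g × 0.835 = 286.68 g.

286.7 g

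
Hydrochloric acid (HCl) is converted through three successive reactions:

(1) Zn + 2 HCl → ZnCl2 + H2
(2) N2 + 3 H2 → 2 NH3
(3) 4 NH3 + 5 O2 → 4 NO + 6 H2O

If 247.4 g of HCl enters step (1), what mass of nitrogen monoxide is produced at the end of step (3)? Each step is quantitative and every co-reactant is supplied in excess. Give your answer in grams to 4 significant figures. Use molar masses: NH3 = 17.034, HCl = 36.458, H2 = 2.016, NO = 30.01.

n(HCl) = 247.4 / 36.458 = 6.7859 mol.
Reaction (1): HCl→H2 ratio 2:1 ⇒ n(H2) = 3.3929 mol.
Reaction (2): H2→NH3 ratio 3:2 ⇒ n(NH3) = 2.2620 mol.
Reaction (3): NH3→NO ratio 4:4 ⇒ n(NO) = 2.2620 mol.
Mass of NO = 2.2620 × 30.01 = 67.882 g.

67.88 g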